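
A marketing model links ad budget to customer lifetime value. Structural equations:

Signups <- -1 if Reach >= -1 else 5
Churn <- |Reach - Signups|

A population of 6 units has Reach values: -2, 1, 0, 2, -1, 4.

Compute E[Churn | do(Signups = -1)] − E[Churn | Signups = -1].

-0.2

Under do(Signups=-1), Signups's equation is replaced by Signups=-1 for every unit. Per-unit Churn: 1, 2, 1, 3, 0, 5. Mean = 2.
Conditioning on Signups=-1 selects the 5 unit(s) with Reach ∈ {1, 0, 2, -1, 4}. Their Churn values: 2, 1, 3, 0, 5. Mean = 2.2.
Difference = 2 − 2.2 = -0.2.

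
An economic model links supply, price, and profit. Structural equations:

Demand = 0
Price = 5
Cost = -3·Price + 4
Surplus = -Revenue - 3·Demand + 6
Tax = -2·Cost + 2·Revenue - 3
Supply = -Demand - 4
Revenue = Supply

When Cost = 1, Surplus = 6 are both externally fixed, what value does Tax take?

-13

The joint intervention fixes Cost = 1, Surplus = 6, removing each variable's own equation.
Supply = -Demand - 4  [with Demand=0]  = -4
Revenue = Supply  [with Supply=-4]  = -4
Tax = -2·Cost + 2·Revenue - 3  [with Cost=1, Revenue=-4]  = -13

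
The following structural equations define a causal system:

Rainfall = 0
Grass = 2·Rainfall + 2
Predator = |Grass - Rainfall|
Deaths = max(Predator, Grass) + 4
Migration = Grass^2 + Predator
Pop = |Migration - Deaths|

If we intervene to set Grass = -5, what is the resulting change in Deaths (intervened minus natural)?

3

Under do(Grass=-5), the mechanism Grass = 2·Rainfall + 2 is discarded; Grass is fixed at -5.
Predator = |Grass - Rainfall|  [with Grass=-5, Rainfall=0]  = 5
Deaths = max(Predator, Grass) + 4  [with Predator=5, Grass=-5]  = 9
Without intervention: Grass = 2·Rainfall + 2  [with Rainfall=0]  = 2; Predator = |Grass - Rainfall|  [with Grass=2, Rainfall=0]  = 2; Deaths = max(Predator, Grass) + 4  [with Predator=2, Grass=2]  = 6.
Change = 9 − 6 = 3.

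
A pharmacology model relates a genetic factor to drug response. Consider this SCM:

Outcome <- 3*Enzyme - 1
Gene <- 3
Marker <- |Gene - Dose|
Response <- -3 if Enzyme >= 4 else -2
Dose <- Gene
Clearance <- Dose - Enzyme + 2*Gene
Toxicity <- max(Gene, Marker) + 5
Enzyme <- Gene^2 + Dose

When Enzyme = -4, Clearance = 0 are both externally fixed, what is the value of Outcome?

-13

Under do(Enzyme = -4, Clearance = 0), each intervened variable's structural equation is replaced by its fixed value.
Outcome = 3*Enzyme - 1  [with Enzyme=-4]  = -13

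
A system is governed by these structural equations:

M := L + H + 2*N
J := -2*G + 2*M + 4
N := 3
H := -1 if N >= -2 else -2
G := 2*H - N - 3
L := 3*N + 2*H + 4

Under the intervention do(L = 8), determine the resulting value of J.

46

The intervention breaks the incoming arrows to L: L := 3*N + 2*H + 4 no longer applies, and L = 8.
H = -1 if N >= -2 else -2  [with N=3]  = -1
M = L + H + 2*N  [with L=8, H=-1, N=3]  = 13
G = 2*H - N - 3  [with H=-1, N=3]  = -8
J = -2*G + 2*M + 4  [with G=-8, M=13]  = 46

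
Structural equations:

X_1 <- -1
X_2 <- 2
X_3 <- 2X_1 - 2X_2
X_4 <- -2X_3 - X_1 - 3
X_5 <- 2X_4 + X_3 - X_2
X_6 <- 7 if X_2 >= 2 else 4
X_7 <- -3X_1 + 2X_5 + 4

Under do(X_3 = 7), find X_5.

-27

do(X_3=7) replaces the equation X_3 <- 2X_1 - 2X_2 with the constant X_3 = 7.
X_4 = -2X_3 - X_1 - 3  [with X_3=7, X_1=-1]  = -16
X_5 = 2X_4 + X_3 - X_2  [with X_4=-16, X_3=7, X_2=2]  = -27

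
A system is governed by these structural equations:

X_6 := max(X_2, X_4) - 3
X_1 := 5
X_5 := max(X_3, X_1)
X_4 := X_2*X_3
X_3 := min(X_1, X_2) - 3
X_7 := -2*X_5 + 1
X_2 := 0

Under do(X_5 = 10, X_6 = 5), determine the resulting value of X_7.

Under do(X_5 = 10, X_6 = 5), each intervened variable's structural equation is replaced by its fixed value.
X_7 = -2*X_5 + 1  [with X_5=10]  = -19

-19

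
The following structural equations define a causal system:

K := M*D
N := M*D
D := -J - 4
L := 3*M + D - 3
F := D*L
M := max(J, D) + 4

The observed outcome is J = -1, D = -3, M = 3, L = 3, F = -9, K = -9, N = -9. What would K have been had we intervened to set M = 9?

-27

The intervention breaks the incoming arrows to M: M := max(J, D) + 4 no longer applies, and M = 9.
D = -J - 4  [with J=-1]  = -3
K = M*D  [with M=9, D=-3]  = -27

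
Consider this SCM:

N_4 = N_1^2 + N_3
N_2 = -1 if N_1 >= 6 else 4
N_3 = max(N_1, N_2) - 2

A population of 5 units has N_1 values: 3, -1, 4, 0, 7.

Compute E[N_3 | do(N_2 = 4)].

2.6

do(N_2=4) breaks N_2's dependence on N_1. With N_2=4 fixed, N_3 across the units is 2, 2, 2, 2, 5, mean 2.6.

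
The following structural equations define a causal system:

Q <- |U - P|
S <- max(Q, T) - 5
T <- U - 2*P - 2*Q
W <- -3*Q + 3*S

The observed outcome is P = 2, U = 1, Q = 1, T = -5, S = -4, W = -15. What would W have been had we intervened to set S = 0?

The intervention breaks the incoming arrows to S: S <- max(Q, T) - 5 no longer applies, and S = 0.
Q = |U - P|  [with U=1, P=2]  = 1
W = -3*Q + 3*S  [with Q=1, S=0]  = -3

-3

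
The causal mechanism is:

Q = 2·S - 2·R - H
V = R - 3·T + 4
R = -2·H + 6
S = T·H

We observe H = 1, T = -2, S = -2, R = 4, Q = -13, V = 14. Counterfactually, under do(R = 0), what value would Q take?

-5

Intervening sets R = 0 and removes its equation (R = -2·H + 6).
S = T·H  [with T=-2, H=1]  = -2
Q = 2·S - 2·R - H  [with S=-2, R=0, H=1]  = -5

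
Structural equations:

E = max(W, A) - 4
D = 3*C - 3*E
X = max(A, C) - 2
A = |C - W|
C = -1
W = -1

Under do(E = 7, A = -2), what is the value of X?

-3

The joint intervention fixes E = 7, A = -2, removing each variable's own equation.
X = max(A, C) - 2  [with A=-2, C=-1]  = -3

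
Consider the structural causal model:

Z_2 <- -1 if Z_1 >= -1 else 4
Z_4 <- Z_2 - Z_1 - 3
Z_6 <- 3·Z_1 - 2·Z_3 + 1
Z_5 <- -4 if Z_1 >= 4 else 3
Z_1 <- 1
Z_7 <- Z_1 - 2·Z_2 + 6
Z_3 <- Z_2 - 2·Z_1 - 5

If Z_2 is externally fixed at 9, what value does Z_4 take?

Under do(Z_2=9), the mechanism Z_2 <- -1 if Z_1 >= -1 else 4 is discarded; Z_2 is fixed at 9.
Z_4 = Z_2 - Z_1 - 3  [with Z_2=9, Z_1=1]  = 5

5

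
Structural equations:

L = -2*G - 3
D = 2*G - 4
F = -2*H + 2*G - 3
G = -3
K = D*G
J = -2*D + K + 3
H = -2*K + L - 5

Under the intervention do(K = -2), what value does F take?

The intervention breaks the incoming arrows to K: K = D*G no longer applies, and K = -2.
L = -2*G - 3  [with G=-3]  = 3
H = -2*K + L - 5  [with K=-2, L=3]  = 2
F = -2*H + 2*G - 3  [with H=2, G=-3]  = -13

-13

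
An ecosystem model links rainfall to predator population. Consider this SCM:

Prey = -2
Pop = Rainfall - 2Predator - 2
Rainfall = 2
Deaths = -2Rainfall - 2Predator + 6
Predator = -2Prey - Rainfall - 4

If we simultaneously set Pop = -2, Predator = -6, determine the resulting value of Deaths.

Under do(Pop = -2, Predator = -6), each intervened variable's structural equation is replaced by its fixed value.
Deaths = -2Rainfall - 2Predator + 6  [with Rainfall=2, Predator=-6]  = 14

14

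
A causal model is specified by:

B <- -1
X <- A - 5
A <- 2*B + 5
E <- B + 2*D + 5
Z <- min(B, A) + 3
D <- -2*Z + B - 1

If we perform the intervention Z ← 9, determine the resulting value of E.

-36

Under do(Z=9), the mechanism Z <- min(B, A) + 3 is discarded; Z is fixed at 9.
D = -2*Z + B - 1  [with Z=9, B=-1]  = -20
E = B + 2*D + 5  [with B=-1, D=-20]  = -36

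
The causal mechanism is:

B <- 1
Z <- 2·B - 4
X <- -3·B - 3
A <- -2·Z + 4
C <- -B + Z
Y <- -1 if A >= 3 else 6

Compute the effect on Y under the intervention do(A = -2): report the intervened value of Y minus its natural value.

7

do(A=-2) replaces the equation A <- -2·Z + 4 with the constant A = -2.
Y = -1 if A >= 3 else 6  [with A=-2]  = 6
Without intervention: Z = 2·B - 4  [with B=1]  = -2; A = -2·Z + 4  [with Z=-2]  = 8; Y = -1 if A >= 3 else 6  [with A=8]  = -1.
Change = 6 − (-1) = 7.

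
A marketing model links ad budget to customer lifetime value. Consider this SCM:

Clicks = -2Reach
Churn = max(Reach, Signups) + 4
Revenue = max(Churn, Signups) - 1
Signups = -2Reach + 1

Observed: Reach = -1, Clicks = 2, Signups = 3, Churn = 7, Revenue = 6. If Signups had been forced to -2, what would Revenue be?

do(Signups=-2) replaces the equation Signups = -2Reach + 1 with the constant Signups = -2.
Churn = max(Reach, Signups) + 4  [with Reach=-1, Signups=-2]  = 3
Revenue = max(Churn, Signups) - 1  [with Churn=3, Signups=-2]  = 2

2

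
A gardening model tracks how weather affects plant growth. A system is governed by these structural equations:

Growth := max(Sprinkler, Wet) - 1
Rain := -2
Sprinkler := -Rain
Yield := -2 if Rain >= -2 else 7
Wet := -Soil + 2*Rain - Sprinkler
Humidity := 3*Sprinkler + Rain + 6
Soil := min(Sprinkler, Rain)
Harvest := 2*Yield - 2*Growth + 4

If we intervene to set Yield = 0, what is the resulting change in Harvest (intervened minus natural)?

4

do(Yield=0) replaces the equation Yield := -2 if Rain >= -2 else 7 with the constant Yield = 0.
Sprinkler = -Rain  [with Rain=-2]  = 2
Soil = min(Sprinkler, Rain)  [with Sprinkler=2, Rain=-2]  = -2
Wet = -Soil + 2*Rain - Sprinkler  [with Soil=-2, Rain=-2, Sprinkler=2]  = -4
Growth = max(Sprinkler, Wet) - 1  [with Sprinkler=2, Wet=-4]  = 1
Harvest = 2*Yield - 2*Growth + 4  [with Yield=0, Growth=1]  = 2
Without intervention: Sprinkler = -Rain  [with Rain=-2]  = 2; Soil = min(Sprinkler, Rain)  [with Sprinkler=2, Rain=-2]  = -2; Wet = -Soil + 2*Rain - Sprinkler  [with Soil=-2, Rain=-2, Sprinkler=2]  = -4; Growth = max(Sprinkler, Wet) - 1  [with Sprinkler=2, Wet=-4]  = 1; Yield = -2 if Rain >= -2 else 7  [with Rain=-2]  = -2; Harvest = 2*Yield - 2*Growth + 4  [with Yield=-2, Growth=1]  = -2.
Change = 2 − (-2) = 4.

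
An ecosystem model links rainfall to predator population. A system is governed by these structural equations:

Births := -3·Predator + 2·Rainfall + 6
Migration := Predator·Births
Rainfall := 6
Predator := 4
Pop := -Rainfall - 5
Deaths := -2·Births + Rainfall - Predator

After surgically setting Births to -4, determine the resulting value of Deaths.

10

The intervention breaks the incoming arrows to Births: Births := -3·Predator + 2·Rainfall + 6 no longer applies, and Births = -4.
Deaths = -2·Births + Rainfall - Predator  [with Births=-4, Rainfall=6, Predator=4]  = 10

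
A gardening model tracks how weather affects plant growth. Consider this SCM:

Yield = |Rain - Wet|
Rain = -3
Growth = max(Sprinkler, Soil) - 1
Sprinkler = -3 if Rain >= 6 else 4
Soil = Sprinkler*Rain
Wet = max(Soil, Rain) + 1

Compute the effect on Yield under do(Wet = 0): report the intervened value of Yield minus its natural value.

Under do(Wet=0), the mechanism Wet = max(Soil, Rain) + 1 is discarded; Wet is fixed at 0.
Yield = |Rain - Wet|  [with Rain=-3, Wet=0]  = 3
Without intervention: Sprinkler = -3 if Rain >= 6 else 4  [with Rain=-3]  = 4; Soil = Sprinkler*Rain  [with Sprinkler=4, Rain=-3]  = -12; Wet = max(Soil, Rain) + 1  [with Soil=-12, Rain=-3]  = -2; Yield = |Rain - Wet|  [with Rain=-3, Wet=-2]  = 1.
Change = 3 − 1 = 2.

2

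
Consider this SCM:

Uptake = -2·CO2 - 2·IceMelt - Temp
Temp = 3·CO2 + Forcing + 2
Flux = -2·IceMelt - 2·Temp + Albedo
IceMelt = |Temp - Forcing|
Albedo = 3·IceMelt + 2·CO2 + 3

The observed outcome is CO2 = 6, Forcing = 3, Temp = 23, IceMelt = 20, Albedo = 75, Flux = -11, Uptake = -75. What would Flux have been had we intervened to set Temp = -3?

27

The intervention breaks the incoming arrows to Temp: Temp = 3·CO2 + Forcing + 2 no longer applies, and Temp = -3.
IceMelt = |Temp - Forcing|  [with Temp=-3, Forcing=3]  = 6
Albedo = 3·IceMelt + 2·CO2 + 3  [with IceMelt=6, CO2=6]  = 33
Flux = -2·IceMelt - 2·Temp + Albedo  [with IceMelt=6, Temp=-3, Albedo=33]  = 27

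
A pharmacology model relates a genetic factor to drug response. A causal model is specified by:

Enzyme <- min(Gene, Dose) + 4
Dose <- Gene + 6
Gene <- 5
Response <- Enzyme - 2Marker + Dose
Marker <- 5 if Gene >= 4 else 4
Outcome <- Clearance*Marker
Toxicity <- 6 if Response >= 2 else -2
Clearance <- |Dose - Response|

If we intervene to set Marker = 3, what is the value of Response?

Intervening sets Marker = 3 and removes its equation (Marker <- 5 if Gene >= 4 else 4).
Dose = Gene + 6  [with Gene=5]  = 11
Enzyme = min(Gene, Dose) + 4  [with Gene=5, Dose=11]  = 9
Response = Enzyme - 2Marker + Dose  [with Enzyme=9, Marker=3, Dose=11]  = 14

14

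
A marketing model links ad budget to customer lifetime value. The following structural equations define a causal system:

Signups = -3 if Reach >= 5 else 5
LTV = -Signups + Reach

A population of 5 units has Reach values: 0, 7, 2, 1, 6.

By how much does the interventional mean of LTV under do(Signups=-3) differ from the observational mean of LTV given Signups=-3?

-3.3

The intervention sets Signups=-3 in all 5 units regardless of Reach. Recomputing LTV per unit gives 3, 10, 5, 4, 9; average 6.2.
Conditioning on Signups=-3 selects the 2 unit(s) with Reach ∈ {7, 6}. Their LTV values: 10, 9. Mean = 9.5.
Difference = 6.2 − 9.5 = -3.3.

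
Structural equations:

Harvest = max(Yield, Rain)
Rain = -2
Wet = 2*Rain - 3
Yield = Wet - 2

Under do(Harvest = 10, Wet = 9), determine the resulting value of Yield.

7

Setting Harvest = 10, Wet = 9 by intervention discards those variables' equations.
Yield = Wet - 2  [with Wet=9]  = 7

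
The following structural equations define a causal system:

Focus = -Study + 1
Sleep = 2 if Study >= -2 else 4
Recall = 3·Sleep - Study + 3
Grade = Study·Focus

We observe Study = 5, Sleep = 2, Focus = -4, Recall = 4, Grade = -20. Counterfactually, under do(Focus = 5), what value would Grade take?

25

do(Focus=5) replaces the equation Focus = -Study + 1 with the constant Focus = 5.
Grade = Study·Focus  [with Study=5, Focus=5]  = 25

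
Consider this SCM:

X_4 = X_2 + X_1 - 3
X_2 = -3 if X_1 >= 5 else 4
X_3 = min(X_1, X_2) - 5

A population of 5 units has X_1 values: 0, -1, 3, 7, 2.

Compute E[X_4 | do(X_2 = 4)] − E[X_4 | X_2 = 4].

1.2

The intervention sets X_2=4 in all 5 units regardless of X_1. Recomputing X_4 per unit gives 1, 0, 4, 8, 3; average 3.2.
Observing X_2=4 restricts to units where X_2's equation naturally yields 4: X_1 ∈ {0, -1, 3, 2}. In that subpopulation X_4 = 1, 0, 4, 3, mean 2.
Difference = 3.2 − 2 = 1.2.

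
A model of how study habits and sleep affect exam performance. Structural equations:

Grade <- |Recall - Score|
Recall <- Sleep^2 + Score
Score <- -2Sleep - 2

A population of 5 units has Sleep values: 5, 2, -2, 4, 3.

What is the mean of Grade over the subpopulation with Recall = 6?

Observing Recall=6 restricts to units where Recall's equation naturally yields 6: Sleep ∈ {-2, 4}. In that subpopulation Grade = 4, 16, mean 10.

10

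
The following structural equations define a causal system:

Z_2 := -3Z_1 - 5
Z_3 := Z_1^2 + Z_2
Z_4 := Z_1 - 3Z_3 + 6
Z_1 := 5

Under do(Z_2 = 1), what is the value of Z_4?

Under do(Z_2=1), the mechanism Z_2 := -3Z_1 - 5 is discarded; Z_2 is fixed at 1.
Z_3 = Z_1^2 + Z_2  [with Z_1=5, Z_2=1]  = 26
Z_4 = Z_1 - 3Z_3 + 6  [with Z_1=5, Z_3=26]  = -67

-67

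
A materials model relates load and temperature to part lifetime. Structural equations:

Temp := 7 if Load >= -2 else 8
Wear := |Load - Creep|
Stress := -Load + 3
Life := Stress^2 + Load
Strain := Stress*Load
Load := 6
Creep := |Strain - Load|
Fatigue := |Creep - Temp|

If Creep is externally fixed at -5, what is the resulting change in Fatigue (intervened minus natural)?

-5

Under do(Creep=-5), the mechanism Creep := |Strain - Load| is discarded; Creep is fixed at -5.
Temp = 7 if Load >= -2 else 8  [with Load=6]  = 7
Fatigue = |Creep - Temp|  [with Creep=-5, Temp=7]  = 12
Without intervention: Stress = -Load + 3  [with Load=6]  = -3; Strain = Stress*Load  [with Stress=-3, Load=6]  = -18; Temp = 7 if Load >= -2 else 8  [with Load=6]  = 7; Creep = |Strain - Load|  [with Strain=-18, Load=6]  = 24; Fatigue = |Creep - Temp|  [with Creep=24, Temp=7]  = 17.
Change = 12 − 17 = -5.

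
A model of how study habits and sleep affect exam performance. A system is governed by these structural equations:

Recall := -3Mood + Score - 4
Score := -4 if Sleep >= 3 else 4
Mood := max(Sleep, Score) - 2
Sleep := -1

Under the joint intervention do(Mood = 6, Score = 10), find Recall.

The joint intervention fixes Mood = 6, Score = 10, removing each variable's own equation.
Recall = -3Mood + Score - 4  [with Mood=6, Score=10]  = -12

-12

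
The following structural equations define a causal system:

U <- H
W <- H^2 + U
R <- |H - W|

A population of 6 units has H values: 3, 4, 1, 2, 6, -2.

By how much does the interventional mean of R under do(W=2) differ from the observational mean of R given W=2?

-0.5

do(W=2) breaks W's dependence on H. With W=2 fixed, R across the units is 1, 2, 1, 0, 4, 4, mean 2.
Conditioning on W=2 selects the 2 unit(s) with H ∈ {1, -2}. Their R values: 1, 4. Mean = 2.5.
Difference = 2 − 2.5 = -0.5.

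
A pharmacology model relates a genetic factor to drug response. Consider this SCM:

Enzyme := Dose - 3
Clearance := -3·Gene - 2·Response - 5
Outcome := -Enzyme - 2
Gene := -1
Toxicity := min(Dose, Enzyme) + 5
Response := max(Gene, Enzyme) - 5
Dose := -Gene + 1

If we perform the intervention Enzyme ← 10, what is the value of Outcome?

The intervention breaks the incoming arrows to Enzyme: Enzyme := Dose - 3 no longer applies, and Enzyme = 10.
Outcome = -Enzyme - 2  [with Enzyme=10]  = -12

-12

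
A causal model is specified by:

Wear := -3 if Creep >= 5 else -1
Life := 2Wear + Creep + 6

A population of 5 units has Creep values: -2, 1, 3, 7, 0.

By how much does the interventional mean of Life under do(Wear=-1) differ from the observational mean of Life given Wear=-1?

1.3

do(Wear=-1) breaks Wear's dependence on Creep. With Wear=-1 fixed, Life across the units is 2, 5, 7, 11, 4, mean 5.8.
Conditioning on Wear=-1 selects the 4 unit(s) with Creep ∈ {-2, 1, 3, 0}. Their Life values: 2, 5, 7, 4. Mean = 4.5.
Difference = 5.8 − 4.5 = 1.3.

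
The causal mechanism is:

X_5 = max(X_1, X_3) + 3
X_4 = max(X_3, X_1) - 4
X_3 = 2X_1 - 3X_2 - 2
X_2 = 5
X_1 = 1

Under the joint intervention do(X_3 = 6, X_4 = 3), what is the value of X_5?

Setting X_3 = 6, X_4 = 3 by intervention discards those variables' equations.
X_5 = max(X_1, X_3) + 3  [with X_1=1, X_3=6]  = 9

9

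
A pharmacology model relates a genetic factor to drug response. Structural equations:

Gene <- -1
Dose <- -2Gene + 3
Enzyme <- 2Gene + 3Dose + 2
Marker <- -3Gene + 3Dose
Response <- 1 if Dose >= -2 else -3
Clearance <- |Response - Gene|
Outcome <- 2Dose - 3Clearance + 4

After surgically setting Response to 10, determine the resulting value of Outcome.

Under do(Response=10), the mechanism Response <- 1 if Dose >= -2 else -3 is discarded; Response is fixed at 10.
Dose = -2Gene + 3  [with Gene=-1]  = 5
Clearance = |Response - Gene|  [with Response=10, Gene=-1]  = 11
Outcome = 2Dose - 3Clearance + 4  [with Dose=5, Clearance=11]  = -19

-19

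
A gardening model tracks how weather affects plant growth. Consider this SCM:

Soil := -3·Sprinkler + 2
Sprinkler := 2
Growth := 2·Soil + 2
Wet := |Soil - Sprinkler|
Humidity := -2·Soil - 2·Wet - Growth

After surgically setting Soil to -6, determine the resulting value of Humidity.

6

do(Soil=-6) replaces the equation Soil := -3·Sprinkler + 2 with the constant Soil = -6.
Wet = |Soil - Sprinkler|  [with Soil=-6, Sprinkler=2]  = 8
Growth = 2·Soil + 2  [with Soil=-6]  = -10
Humidity = -2·Soil - 2·Wet - Growth  [with Soil=-6, Wet=8, Growth=-10]  = 6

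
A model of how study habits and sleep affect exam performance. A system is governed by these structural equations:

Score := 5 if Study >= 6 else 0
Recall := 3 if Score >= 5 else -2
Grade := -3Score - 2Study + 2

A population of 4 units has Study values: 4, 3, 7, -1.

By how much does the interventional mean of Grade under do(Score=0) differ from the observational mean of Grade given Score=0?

Every unit gets Score=0 under the intervention. Grade values become -6, -4, -12, 4; E[Grade|do(Score=0)] = -4.5.
E[Grade|Score=0] averages over only the 3 units with Score=0 (Study = 4, 3, -1): Grade = -6, -4, 4, mean -2.
Difference = -4.5 − (-2) = -2.5.

-2.5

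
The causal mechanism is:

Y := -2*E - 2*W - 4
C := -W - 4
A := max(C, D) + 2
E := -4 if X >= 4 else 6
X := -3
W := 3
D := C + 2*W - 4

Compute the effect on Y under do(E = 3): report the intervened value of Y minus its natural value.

do(E=3) replaces the equation E := -4 if X >= 4 else 6 with the constant E = 3.
Y = -2*E - 2*W - 4  [with E=3, W=3]  = -16
Without intervention: E = -4 if X >= 4 else 6  [with X=-3]  = 6; Y = -2*E - 2*W - 4  [with E=6, W=3]  = -22.
Change = -16 − (-22) = 6.

6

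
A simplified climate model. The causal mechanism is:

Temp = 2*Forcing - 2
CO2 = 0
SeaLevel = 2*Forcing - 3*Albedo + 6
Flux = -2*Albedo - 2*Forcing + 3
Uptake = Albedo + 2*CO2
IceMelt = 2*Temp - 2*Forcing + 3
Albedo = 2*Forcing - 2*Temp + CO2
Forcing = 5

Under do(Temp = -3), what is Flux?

-39

The intervention breaks the incoming arrows to Temp: Temp = 2*Forcing - 2 no longer applies, and Temp = -3.
Albedo = 2*Forcing - 2*Temp + CO2  [with Forcing=5, Temp=-3, CO2=0]  = 16
Flux = -2*Albedo - 2*Forcing + 3  [with Albedo=16, Forcing=5]  = -39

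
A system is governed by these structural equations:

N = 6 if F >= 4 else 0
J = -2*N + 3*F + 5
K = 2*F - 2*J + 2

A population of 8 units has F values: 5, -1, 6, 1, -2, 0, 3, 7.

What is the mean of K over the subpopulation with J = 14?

-16

Conditioning on J=14 selects the 2 unit(s) with F ∈ {3, 7}. Their K values: -20, -12. Mean = -16.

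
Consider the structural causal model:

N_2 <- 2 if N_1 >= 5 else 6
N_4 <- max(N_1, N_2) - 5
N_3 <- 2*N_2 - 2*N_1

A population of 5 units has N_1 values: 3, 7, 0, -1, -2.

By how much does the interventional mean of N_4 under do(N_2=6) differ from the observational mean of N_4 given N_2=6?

0.2

Every unit gets N_2=6 under the intervention. N_4 values become 1, 2, 1, 1, 1; E[N_4|do(N_2=6)] = 1.2.
E[N_4|N_2=6] averages over only the 4 units with N_2=6 (N_1 = 3, 0, -1, -2): N_4 = 1, 1, 1, 1, mean 1.
Difference = 1.2 − 1 = 0.2.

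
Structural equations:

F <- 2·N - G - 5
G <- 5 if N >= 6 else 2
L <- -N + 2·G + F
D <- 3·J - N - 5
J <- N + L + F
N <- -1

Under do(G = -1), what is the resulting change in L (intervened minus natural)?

-3

Under do(G=-1), the mechanism G <- 5 if N >= 6 else 2 is discarded; G is fixed at -1.
F = 2·N - G - 5  [with N=-1, G=-1]  = -6
L = -N + 2·G + F  [with N=-1, G=-1, F=-6]  = -7
Without intervention: G = 5 if N >= 6 else 2  [with N=-1]  = 2; F = 2·N - G - 5  [with N=-1, G=2]  = -9; L = -N + 2·G + F  [with N=-1, G=2, F=-9]  = -4.
Change = -7 − (-4) = -3.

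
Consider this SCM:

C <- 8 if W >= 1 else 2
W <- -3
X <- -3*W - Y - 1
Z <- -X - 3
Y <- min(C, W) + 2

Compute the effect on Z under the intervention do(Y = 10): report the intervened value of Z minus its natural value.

do(Y=10) replaces the equation Y <- min(C, W) + 2 with the constant Y = 10.
X = -3*W - Y - 1  [with W=-3, Y=10]  = -2
Z = -X - 3  [with X=-2]  = -1
Without intervention: C = 8 if W >= 1 else 2  [with W=-3]  = 2; Y = min(C, W) + 2  [with C=2, W=-3]  = -1; X = -3*W - Y - 1  [with W=-3, Y=-1]  = 9; Z = -X - 3  [with X=9]  = -12.
Change = -1 − (-12) = 11.

11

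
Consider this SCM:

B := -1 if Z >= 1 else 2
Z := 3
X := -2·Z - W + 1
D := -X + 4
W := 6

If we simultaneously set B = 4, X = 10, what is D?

The joint intervention fixes B = 4, X = 10, removing each variable's own equation.
D = -X + 4  [with X=10]  = -6

-6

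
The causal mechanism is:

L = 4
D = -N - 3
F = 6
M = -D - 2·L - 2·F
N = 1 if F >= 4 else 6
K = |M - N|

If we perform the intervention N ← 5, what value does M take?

-12

do(N=5) replaces the equation N = 1 if F >= 4 else 6 with the constant N = 5.
D = -N - 3  [with N=5]  = -8
M = -D - 2·L - 2·F  [with D=-8, L=4, F=6]  = -12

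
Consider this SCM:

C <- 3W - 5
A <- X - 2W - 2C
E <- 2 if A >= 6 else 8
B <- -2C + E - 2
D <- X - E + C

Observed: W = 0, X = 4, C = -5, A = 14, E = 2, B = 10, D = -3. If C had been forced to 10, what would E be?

do(C=10) replaces the equation C <- 3W - 5 with the constant C = 10.
A = X - 2W - 2C  [with X=4, W=0, C=10]  = -16
E = 2 if A >= 6 else 8  [with A=-16]  = 8

8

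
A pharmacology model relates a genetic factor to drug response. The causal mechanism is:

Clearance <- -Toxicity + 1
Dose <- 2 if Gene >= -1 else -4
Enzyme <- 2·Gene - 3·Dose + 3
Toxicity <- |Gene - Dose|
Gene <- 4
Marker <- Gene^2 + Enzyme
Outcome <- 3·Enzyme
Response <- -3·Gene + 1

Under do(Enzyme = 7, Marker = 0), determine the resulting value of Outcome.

21

The joint intervention fixes Enzyme = 7, Marker = 0, removing each variable's own equation.
Outcome = 3·Enzyme  [with Enzyme=7]  = 21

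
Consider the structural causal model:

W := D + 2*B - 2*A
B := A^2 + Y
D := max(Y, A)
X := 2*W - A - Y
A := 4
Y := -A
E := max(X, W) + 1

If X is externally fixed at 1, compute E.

Intervening sets X = 1 and removes its equation (X := 2*W - A - Y).
Y = -A  [with A=4]  = -4
D = max(Y, A)  [with Y=-4, A=4]  = 4
B = A^2 + Y  [with A=4, Y=-4]  = 12
W = D + 2*B - 2*A  [with D=4, B=12, A=4]  = 20
E = max(X, W) + 1  [with X=1, W=20]  = 21

21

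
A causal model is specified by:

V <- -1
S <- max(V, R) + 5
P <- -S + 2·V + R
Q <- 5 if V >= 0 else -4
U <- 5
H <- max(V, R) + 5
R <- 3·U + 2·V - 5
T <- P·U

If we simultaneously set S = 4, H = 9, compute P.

The joint intervention fixes S = 4, H = 9, removing each variable's own equation.
R = 3·U + 2·V - 5  [with U=5, V=-1]  = 8
P = -S + 2·V + R  [with S=4, V=-1, R=8]  = 2

2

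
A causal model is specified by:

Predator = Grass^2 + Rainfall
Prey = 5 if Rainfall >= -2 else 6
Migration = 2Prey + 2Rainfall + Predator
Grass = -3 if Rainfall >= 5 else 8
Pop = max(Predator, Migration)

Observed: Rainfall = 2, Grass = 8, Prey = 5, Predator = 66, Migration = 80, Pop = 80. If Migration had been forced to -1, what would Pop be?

The intervention breaks the incoming arrows to Migration: Migration = 2Prey + 2Rainfall + Predator no longer applies, and Migration = -1.
Grass = -3 if Rainfall >= 5 else 8  [with Rainfall=2]  = 8
Predator = Grass^2 + Rainfall  [with Grass=8, Rainfall=2]  = 66
Pop = max(Predator, Migration)  [with Predator=66, Migration=-1]  = 66

66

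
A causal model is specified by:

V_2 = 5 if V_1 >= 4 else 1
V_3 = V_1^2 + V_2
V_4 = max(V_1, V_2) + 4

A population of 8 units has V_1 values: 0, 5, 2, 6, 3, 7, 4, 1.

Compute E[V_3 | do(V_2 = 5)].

22.5

Under do(V_2=5), V_2's equation is replaced by V_2=5 for every unit. Per-unit V_3: 5, 30, 9, 41, 14, 54, 21, 6. Mean = 22.5.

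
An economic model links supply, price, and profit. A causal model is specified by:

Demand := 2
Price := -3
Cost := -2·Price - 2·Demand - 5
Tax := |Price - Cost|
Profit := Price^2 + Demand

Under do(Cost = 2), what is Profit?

11

do(Cost=2) replaces the equation Cost := -2·Price - 2·Demand - 5 with the constant Cost = 2.
Profit is not downstream of the intervention, so its value is determined by the original equations.
Profit = Price^2 + Demand  [with Price=-3, Demand=2]  = 11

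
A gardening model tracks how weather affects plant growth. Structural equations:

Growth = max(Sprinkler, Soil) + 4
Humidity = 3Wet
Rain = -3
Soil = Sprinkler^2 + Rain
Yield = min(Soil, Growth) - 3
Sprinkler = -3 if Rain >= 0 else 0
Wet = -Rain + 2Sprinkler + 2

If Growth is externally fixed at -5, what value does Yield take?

-8

Under do(Growth=-5), the mechanism Growth = max(Sprinkler, Soil) + 4 is discarded; Growth is fixed at -5.
Sprinkler = -3 if Rain >= 0 else 0  [with Rain=-3]  = 0
Soil = Sprinkler^2 + Rain  [with Sprinkler=0, Rain=-3]  = -3
Yield = min(Soil, Growth) - 3  [with Soil=-3, Growth=-5]  = -8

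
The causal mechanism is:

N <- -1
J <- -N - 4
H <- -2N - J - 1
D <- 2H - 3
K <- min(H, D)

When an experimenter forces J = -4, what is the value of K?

do(J=-4) replaces the equation J <- -N - 4 with the constant J = -4.
H = -2N - J - 1  [with N=-1, J=-4]  = 5
D = 2H - 3  [with H=5]  = 7
K = min(H, D)  [with H=5, D=7]  = 5

5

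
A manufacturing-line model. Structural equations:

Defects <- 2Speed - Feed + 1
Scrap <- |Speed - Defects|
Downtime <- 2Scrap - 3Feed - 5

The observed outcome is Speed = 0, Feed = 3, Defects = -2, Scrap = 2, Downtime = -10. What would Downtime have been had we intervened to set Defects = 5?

do(Defects=5) replaces the equation Defects <- 2Speed - Feed + 1 with the constant Defects = 5.
Scrap = |Speed - Defects|  [with Speed=0, Defects=5]  = 5
Downtime = 2Scrap - 3Feed - 5  [with Scrap=5, Feed=3]  = -4

-4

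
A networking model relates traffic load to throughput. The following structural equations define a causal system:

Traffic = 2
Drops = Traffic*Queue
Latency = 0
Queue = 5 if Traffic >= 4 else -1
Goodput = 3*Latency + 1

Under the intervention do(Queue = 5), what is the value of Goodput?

do(Queue=5) replaces the equation Queue = 5 if Traffic >= 4 else -1 with the constant Queue = 5.
Goodput is not downstream of the intervention, so its value is determined by the original equations.
Goodput = 3*Latency + 1  [with Latency=0]  = 1

1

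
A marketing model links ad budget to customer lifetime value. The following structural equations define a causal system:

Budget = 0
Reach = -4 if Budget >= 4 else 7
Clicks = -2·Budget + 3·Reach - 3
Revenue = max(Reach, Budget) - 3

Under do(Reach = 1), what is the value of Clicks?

The intervention breaks the incoming arrows to Reach: Reach = -4 if Budget >= 4 else 7 no longer applies, and Reach = 1.
Clicks = -2·Budget + 3·Reach - 3  [with Budget=0, Reach=1]  = 0

0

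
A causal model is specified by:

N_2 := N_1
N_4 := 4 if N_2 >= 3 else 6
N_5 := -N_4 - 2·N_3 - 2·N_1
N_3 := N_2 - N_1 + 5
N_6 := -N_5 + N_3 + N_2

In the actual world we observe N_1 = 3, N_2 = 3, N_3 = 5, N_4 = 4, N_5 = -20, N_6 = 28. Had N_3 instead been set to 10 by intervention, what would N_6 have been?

The intervention breaks the incoming arrows to N_3: N_3 := N_2 - N_1 + 5 no longer applies, and N_3 = 10.
N_2 = N_1  [with N_1=3]  = 3
N_4 = 4 if N_2 >= 3 else 6  [with N_2=3]  = 4
N_5 = -N_4 - 2·N_3 - 2·N_1  [with N_4=4, N_3=10, N_1=3]  = -30
N_6 = -N_5 + N_3 + N_2  [with N_5=-30, N_3=10, N_2=3]  = 43

43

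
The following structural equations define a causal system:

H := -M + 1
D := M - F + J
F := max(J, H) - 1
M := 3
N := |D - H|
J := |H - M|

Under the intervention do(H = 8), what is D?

do(H=8) replaces the equation H := -M + 1 with the constant H = 8.
J = |H - M|  [with H=8, M=3]  = 5
F = max(J, H) - 1  [with J=5, H=8]  = 7
D = M - F + J  [with M=3, F=7, J=5]  = 1

1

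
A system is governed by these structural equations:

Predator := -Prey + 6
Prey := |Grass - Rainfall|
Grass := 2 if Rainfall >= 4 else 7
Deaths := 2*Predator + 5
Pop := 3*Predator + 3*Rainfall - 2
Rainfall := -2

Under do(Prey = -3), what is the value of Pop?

19

The intervention breaks the incoming arrows to Prey: Prey := |Grass - Rainfall| no longer applies, and Prey = -3.
Predator = -Prey + 6  [with Prey=-3]  = 9
Pop = 3*Predator + 3*Rainfall - 2  [with Predator=9, Rainfall=-2]  = 19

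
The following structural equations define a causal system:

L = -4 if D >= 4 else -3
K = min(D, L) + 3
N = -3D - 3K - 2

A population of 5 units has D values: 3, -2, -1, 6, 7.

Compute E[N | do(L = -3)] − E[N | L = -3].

-7.8

Under do(L=-3), L's equation is replaced by L=-3 for every unit. Per-unit N: -11, 4, 1, -20, -23. Mean = -9.8.
Observing L=-3 restricts to units where L's equation naturally yields -3: D ∈ {3, -2, -1}. In that subpopulation N = -11, 4, 1, mean -2.
Difference = -9.8 − (-2) = -7.8.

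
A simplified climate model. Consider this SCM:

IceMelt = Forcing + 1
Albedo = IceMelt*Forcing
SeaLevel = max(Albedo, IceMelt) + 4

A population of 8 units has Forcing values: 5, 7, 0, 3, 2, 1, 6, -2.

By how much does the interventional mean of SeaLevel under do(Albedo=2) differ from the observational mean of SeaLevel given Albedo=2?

2.25

Every unit gets Albedo=2 under the intervention. SeaLevel values become 10, 12, 6, 8, 7, 6, 11, 6; E[SeaLevel|do(Albedo=2)] = 8.25.
Observing Albedo=2 restricts to units where Albedo's equation naturally yields 2: Forcing ∈ {1, -2}. In that subpopulation SeaLevel = 6, 6, mean 6.
Difference = 8.25 − 6 = 2.25.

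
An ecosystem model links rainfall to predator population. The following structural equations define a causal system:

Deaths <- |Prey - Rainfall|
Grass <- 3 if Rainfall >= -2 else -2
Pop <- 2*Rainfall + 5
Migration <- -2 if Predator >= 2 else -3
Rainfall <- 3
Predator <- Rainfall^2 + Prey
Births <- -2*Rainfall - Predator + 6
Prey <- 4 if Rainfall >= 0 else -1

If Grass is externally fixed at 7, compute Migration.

-2

Under do(Grass=7), the mechanism Grass <- 3 if Rainfall >= -2 else -2 is discarded; Grass is fixed at 7.
No directed path runs from Grass to Migration, so Migration keeps its natural value.
Prey = 4 if Rainfall >= 0 else -1  [with Rainfall=3]  = 4
Predator = Rainfall^2 + Prey  [with Rainfall=3, Prey=4]  = 13
Migration = -2 if Predator >= 2 else -3  [with Predator=13]  = -2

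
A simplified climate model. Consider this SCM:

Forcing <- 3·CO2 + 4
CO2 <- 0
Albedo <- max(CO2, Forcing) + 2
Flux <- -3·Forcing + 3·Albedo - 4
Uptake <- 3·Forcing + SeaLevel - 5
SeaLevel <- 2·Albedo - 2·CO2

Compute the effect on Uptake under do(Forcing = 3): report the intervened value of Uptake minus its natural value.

Under do(Forcing=3), the mechanism Forcing <- 3·CO2 + 4 is discarded; Forcing is fixed at 3.
Albedo = max(CO2, Forcing) + 2  [with CO2=0, Forcing=3]  = 5
SeaLevel = 2·Albedo - 2·CO2  [with Albedo=5, CO2=0]  = 10
Uptake = 3·Forcing + SeaLevel - 5  [with Forcing=3, SeaLevel=10]  = 14
Without intervention: Forcing = 3·CO2 + 4  [with CO2=0]  = 4; Albedo = max(CO2, Forcing) + 2  [with CO2=0, Forcing=4]  = 6; SeaLevel = 2·Albedo - 2·CO2  [with Albedo=6, CO2=0]  = 12; Uptake = 3·Forcing + SeaLevel - 5  [with Forcing=4, SeaLevel=12]  = 19.
Change = 14 − 19 = -5.

-5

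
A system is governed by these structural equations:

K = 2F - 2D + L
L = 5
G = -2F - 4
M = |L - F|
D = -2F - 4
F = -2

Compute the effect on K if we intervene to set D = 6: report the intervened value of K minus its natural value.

Intervening sets D = 6 and removes its equation (D = -2F - 4).
K = 2F - 2D + L  [with F=-2, D=6, L=5]  = -11
Without intervention: D = -2F - 4  [with F=-2]  = 0; K = 2F - 2D + L  [with F=-2, D=0, L=5]  = 1.
Change = -11 − 1 = -12.

-12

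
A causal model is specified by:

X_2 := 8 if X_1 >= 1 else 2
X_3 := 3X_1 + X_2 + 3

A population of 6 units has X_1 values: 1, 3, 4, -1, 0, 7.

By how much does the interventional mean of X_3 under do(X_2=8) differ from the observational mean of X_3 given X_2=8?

do(X_2=8) breaks X_2's dependence on X_1. With X_2=8 fixed, X_3 across the units is 14, 20, 23, 8, 11, 32, mean 18.
Observing X_2=8 restricts to units where X_2's equation naturally yields 8: X_1 ∈ {1, 3, 4, 7}. In that subpopulation X_3 = 14, 20, 23, 32, mean 22.25.
Difference = 18 − 22.25 = -4.25.

-4.25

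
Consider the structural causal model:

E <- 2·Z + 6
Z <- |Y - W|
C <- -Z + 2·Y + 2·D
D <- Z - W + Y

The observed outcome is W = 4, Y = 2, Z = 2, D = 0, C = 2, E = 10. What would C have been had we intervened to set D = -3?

Intervening sets D = -3 and removes its equation (D <- Z - W + Y).
Z = |Y - W|  [with Y=2, W=4]  = 2
C = -Z + 2·Y + 2·D  [with Z=2, Y=2, D=-3]  = -4

-4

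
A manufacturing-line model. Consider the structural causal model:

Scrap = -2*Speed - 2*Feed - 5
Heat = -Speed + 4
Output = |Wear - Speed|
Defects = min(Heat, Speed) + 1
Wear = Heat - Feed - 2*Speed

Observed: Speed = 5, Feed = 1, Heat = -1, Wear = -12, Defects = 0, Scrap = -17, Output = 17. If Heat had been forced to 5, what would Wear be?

-6

The intervention breaks the incoming arrows to Heat: Heat = -Speed + 4 no longer applies, and Heat = 5.
Wear = Heat - Feed - 2*Speed  [with Heat=5, Feed=1, Speed=5]  = -6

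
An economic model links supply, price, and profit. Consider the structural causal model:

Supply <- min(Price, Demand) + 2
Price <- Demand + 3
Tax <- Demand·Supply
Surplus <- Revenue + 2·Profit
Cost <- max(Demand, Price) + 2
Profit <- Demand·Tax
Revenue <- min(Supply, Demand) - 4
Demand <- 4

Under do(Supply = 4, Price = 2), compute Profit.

The joint intervention fixes Supply = 4, Price = 2, removing each variable's own equation.
Tax = Demand·Supply  [with Demand=4, Supply=4]  = 16
Profit = Demand·Tax  [with Demand=4, Tax=16]  = 64

64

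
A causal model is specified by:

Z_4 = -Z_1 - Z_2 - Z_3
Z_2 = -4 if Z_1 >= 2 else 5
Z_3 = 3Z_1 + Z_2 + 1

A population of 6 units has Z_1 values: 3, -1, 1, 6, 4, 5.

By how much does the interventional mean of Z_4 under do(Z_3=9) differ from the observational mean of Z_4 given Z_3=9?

1

do(Z_3=9) breaks Z_3's dependence on Z_1. With Z_3=9 fixed, Z_4 across the units is -8, -13, -15, -11, -9, -10, mean -11.
Conditioning on Z_3=9 selects the 2 unit(s) with Z_1 ∈ {1, 4}. Their Z_4 values: -15, -9. Mean = -12.
Difference = -11 − (-12) = 1.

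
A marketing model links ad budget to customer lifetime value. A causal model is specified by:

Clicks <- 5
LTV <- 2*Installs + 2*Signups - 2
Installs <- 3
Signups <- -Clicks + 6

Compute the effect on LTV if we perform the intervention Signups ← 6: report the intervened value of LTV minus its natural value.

The intervention breaks the incoming arrows to Signups: Signups <- -Clicks + 6 no longer applies, and Signups = 6.
LTV = 2*Installs + 2*Signups - 2  [with Installs=3, Signups=6]  = 16
Without intervention: Signups = -Clicks + 6  [with Clicks=5]  = 1; LTV = 2*Installs + 2*Signups - 2  [with Installs=3, Signups=1]  = 6.
Change = 16 − 6 = 10.

10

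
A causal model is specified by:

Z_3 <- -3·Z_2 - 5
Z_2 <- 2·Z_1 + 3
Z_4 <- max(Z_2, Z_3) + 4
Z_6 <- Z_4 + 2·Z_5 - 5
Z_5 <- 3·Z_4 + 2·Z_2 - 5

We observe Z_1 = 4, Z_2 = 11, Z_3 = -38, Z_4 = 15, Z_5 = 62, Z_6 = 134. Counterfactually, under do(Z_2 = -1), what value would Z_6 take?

Under do(Z_2=-1), the mechanism Z_2 <- 2·Z_1 + 3 is discarded; Z_2 is fixed at -1.
Z_3 = -3·Z_2 - 5  [with Z_2=-1]  = -2
Z_4 = max(Z_2, Z_3) + 4  [with Z_2=-1, Z_3=-2]  = 3
Z_5 = 3·Z_4 + 2·Z_2 - 5  [with Z_4=3, Z_2=-1]  = 2
Z_6 = Z_4 + 2·Z_5 - 5  [with Z_4=3, Z_5=2]  = 2

2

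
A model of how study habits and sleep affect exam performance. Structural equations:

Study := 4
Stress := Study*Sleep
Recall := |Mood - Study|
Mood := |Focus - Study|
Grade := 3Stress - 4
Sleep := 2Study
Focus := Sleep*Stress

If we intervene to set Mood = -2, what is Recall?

6

The intervention breaks the incoming arrows to Mood: Mood := |Focus - Study| no longer applies, and Mood = -2.
Recall = |Mood - Study|  [with Mood=-2, Study=4]  = 6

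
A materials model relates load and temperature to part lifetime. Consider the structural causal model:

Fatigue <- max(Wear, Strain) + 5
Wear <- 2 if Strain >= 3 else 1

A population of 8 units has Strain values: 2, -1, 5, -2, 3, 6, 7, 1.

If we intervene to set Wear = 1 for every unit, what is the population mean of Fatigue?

8.25

The intervention sets Wear=1 in all 8 units regardless of Strain. Recomputing Fatigue per unit gives 7, 6, 10, 6, 8, 11, 12, 6; average 8.25.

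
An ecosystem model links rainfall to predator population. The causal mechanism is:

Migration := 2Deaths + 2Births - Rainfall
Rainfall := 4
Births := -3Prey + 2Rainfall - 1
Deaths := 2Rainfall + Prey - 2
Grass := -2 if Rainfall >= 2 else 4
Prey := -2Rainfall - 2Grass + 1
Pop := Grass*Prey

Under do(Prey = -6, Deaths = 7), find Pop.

Under do(Prey = -6, Deaths = 7), each intervened variable's structural equation is replaced by its fixed value.
Grass = -2 if Rainfall >= 2 else 4  [with Rainfall=4]  = -2
Pop = Grass*Prey  [with Grass=-2, Prey=-6]  = 12

12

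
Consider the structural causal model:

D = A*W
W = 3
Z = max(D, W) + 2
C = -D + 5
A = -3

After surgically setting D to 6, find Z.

8

The intervention breaks the incoming arrows to D: D = A*W no longer applies, and D = 6.
Z = max(D, W) + 2  [with D=6, W=3]  = 8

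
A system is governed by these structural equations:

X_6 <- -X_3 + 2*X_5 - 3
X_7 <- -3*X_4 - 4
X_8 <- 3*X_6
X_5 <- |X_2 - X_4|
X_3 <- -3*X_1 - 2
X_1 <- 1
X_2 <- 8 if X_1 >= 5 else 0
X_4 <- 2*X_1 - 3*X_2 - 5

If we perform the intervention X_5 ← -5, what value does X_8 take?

-24

do(X_5=-5) replaces the equation X_5 <- |X_2 - X_4| with the constant X_5 = -5.
X_3 = -3*X_1 - 2  [with X_1=1]  = -5
X_6 = -X_3 + 2*X_5 - 3  [with X_3=-5, X_5=-5]  = -8
X_8 = 3*X_6  [with X_6=-8]  = -24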